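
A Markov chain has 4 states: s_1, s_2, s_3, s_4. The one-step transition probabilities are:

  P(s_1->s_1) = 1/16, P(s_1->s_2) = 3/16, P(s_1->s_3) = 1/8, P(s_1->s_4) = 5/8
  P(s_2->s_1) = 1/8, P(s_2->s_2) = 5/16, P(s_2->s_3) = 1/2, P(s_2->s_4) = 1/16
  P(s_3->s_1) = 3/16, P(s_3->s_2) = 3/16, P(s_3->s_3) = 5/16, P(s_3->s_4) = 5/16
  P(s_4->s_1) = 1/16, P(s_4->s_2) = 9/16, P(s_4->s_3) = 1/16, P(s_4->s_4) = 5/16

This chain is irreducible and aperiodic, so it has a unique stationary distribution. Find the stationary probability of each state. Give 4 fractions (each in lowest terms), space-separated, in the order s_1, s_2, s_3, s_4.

The stationary distribution satisfies pi = pi * P, i.e.:
  pi_s_1 = 1/16*pi_s_1 + 1/8*pi_s_2 + 3/16*pi_s_3 + 1/16*pi_s_4
  pi_s_2 = 3/16*pi_s_1 + 5/16*pi_s_2 + 3/16*pi_s_3 + 9/16*pi_s_4
  pi_s_3 = 1/8*pi_s_1 + 1/2*pi_s_2 + 5/16*pi_s_3 + 1/16*pi_s_4
  pi_s_4 = 5/8*pi_s_1 + 1/16*pi_s_2 + 5/16*pi_s_3 + 5/16*pi_s_4
with normalization: pi_s_1 + pi_s_2 + pi_s_3 + pi_s_4 = 1.

Using the first 3 balance equations plus normalization, the linear system A*pi = b is:
  [-15/16, 1/8, 3/16, 1/16] . pi = 0
  [3/16, -11/16, 3/16, 9/16] . pi = 0
  [1/8, 1/2, -11/16, 1/16] . pi = 0
  [1, 1, 1, 1] . pi = 1

Solving yields:
  pi_s_1 = 275/2317
  pi_s_2 = 762/2317
  pi_s_3 = 1321/4634
  pi_s_4 = 177/662

Verification (pi * P):
  275/2317*1/16 + 762/2317*1/8 + 1321/4634*3/16 + 177/662*1/16 = 275/2317 = pi_s_1  (ok)
  275/2317*3/16 + 762/2317*5/16 + 1321/4634*3/16 + 177/662*9/16 = 762/2317 = pi_s_2  (ok)
  275/2317*1/8 + 762/2317*1/2 + 1321/4634*5/16 + 177/662*1/16 = 1321/4634 = pi_s_3  (ok)
  275/2317*5/8 + 762/2317*1/16 + 1321/4634*5/16 + 177/662*5/16 = 177/662 = pi_s_4  (ok)

Answer: 275/2317 762/2317 1321/4634 177/662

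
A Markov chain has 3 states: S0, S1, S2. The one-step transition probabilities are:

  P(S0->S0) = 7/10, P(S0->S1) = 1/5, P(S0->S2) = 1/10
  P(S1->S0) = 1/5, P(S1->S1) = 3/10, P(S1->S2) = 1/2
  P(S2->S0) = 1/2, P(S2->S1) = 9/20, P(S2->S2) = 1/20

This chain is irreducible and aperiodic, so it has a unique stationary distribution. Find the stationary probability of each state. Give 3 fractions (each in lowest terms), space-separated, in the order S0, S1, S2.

Answer: 88/169 47/169 34/169

Derivation:
The stationary distribution satisfies pi = pi * P, i.e.:
  pi_S0 = 7/10*pi_S0 + 1/5*pi_S1 + 1/2*pi_S2
  pi_S1 = 1/5*pi_S0 + 3/10*pi_S1 + 9/20*pi_S2
  pi_S2 = 1/10*pi_S0 + 1/2*pi_S1 + 1/20*pi_S2
with normalization: pi_S0 + pi_S1 + pi_S2 = 1.

Using the first 2 balance equations plus normalization, the linear system A*pi = b is:
  [-3/10, 1/5, 1/2] . pi = 0
  [1/5, -7/10, 9/20] . pi = 0
  [1, 1, 1] . pi = 1

Solving yields:
  pi_S0 = 88/169
  pi_S1 = 47/169
  pi_S2 = 34/169

Verification (pi * P):
  88/169*7/10 + 47/169*1/5 + 34/169*1/2 = 88/169 = pi_S0  (ok)
  88/169*1/5 + 47/169*3/10 + 34/169*9/20 = 47/169 = pi_S1  (ok)
  88/169*1/10 + 47/169*1/2 + 34/169*1/20 = 34/169 = pi_S2  (ok)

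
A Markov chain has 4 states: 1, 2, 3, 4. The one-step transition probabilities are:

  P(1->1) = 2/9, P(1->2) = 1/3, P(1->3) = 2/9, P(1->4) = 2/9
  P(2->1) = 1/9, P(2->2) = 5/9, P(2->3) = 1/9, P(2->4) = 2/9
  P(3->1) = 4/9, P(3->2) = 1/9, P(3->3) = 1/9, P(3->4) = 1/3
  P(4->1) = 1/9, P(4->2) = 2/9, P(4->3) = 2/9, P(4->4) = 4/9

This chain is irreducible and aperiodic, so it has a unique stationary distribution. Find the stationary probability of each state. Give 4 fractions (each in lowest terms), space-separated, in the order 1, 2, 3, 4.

Answer: 89/475 32/95 79/475 147/475

Derivation:
The stationary distribution satisfies pi = pi * P, i.e.:
  pi_1 = 2/9*pi_1 + 1/9*pi_2 + 4/9*pi_3 + 1/9*pi_4
  pi_2 = 1/3*pi_1 + 5/9*pi_2 + 1/9*pi_3 + 2/9*pi_4
  pi_3 = 2/9*pi_1 + 1/9*pi_2 + 1/9*pi_3 + 2/9*pi_4
  pi_4 = 2/9*pi_1 + 2/9*pi_2 + 1/3*pi_3 + 4/9*pi_4
with normalization: pi_1 + pi_2 + pi_3 + pi_4 = 1.

Using the first 3 balance equations plus normalization, the linear system A*pi = b is:
  [-7/9, 1/9, 4/9, 1/9] . pi = 0
  [1/3, -4/9, 1/9, 2/9] . pi = 0
  [2/9, 1/9, -8/9, 2/9] . pi = 0
  [1, 1, 1, 1] . pi = 1

Solving yields:
  pi_1 = 89/475
  pi_2 = 32/95
  pi_3 = 79/475
  pi_4 = 147/475

Verification (pi * P):
  89/475*2/9 + 32/95*1/9 + 79/475*4/9 + 147/475*1/9 = 89/475 = pi_1  (ok)
  89/475*1/3 + 32/95*5/9 + 79/475*1/9 + 147/475*2/9 = 32/95 = pi_2  (ok)
  89/475*2/9 + 32/95*1/9 + 79/475*1/9 + 147/475*2/9 = 79/475 = pi_3  (ok)
  89/475*2/9 + 32/95*2/9 + 79/475*1/3 + 147/475*4/9 = 147/475 = pi_4  (ok)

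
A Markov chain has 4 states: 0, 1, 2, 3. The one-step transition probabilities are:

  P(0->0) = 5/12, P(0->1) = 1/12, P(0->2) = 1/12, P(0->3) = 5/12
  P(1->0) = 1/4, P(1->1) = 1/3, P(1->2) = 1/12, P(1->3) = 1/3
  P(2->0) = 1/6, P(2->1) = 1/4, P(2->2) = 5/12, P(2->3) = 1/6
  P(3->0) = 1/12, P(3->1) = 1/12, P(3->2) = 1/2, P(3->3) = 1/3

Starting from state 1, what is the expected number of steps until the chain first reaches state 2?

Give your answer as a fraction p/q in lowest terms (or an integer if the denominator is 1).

Let h_i = expected steps to first reach 2 from state i.
Boundary: h_2 = 0.
First-step equations for the other states:
  h_0 = 1 + 5/12*h_0 + 1/12*h_1 + 1/12*h_2 + 5/12*h_3
  h_1 = 1 + 1/4*h_0 + 1/3*h_1 + 1/12*h_2 + 1/3*h_3
  h_3 = 1 + 1/12*h_0 + 1/12*h_1 + 1/2*h_2 + 1/3*h_3

Substituting h_2 = 0 and rearranging gives the linear system (I - Q) h = 1:
  [7/12, -1/12, -5/12] . (h_0, h_1, h_3) = 1
  [-1/4, 2/3, -1/3] . (h_0, h_1, h_3) = 1
  [-1/12, -1/12, 2/3] . (h_0, h_1, h_3) = 1

Solving yields:
  h_0 = 1404/337
  h_1 = 1464/337
  h_3 = 864/337

Starting state is 1, so the expected hitting time is h_1 = 1464/337.

Answer: 1464/337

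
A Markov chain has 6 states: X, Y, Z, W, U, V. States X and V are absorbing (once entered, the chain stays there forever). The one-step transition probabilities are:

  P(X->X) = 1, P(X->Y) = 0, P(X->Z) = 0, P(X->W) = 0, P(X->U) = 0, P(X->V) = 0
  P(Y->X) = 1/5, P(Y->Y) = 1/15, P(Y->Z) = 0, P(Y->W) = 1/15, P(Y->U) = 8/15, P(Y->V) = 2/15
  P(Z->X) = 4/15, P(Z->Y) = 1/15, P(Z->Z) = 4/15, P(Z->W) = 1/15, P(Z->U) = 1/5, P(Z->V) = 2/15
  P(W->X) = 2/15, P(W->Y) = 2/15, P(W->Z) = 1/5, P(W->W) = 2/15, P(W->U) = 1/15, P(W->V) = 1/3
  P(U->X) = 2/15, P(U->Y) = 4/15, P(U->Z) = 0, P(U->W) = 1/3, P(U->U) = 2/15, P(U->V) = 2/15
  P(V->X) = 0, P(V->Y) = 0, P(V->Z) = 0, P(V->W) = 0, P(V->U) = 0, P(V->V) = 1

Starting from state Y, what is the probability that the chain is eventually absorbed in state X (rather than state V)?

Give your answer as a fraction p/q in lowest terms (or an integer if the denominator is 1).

Let a_i = P(absorbed in X | start in state i).
Boundary conditions: a_X = 1, a_V = 0.
For each transient state i, a_i = sum_j P(i->j) * a_j:
  a_Y = 1/5*a_X + 1/15*a_Y + 0*a_Z + 1/15*a_W + 8/15*a_U + 2/15*a_V
  a_Z = 4/15*a_X + 1/15*a_Y + 4/15*a_Z + 1/15*a_W + 1/5*a_U + 2/15*a_V
  a_W = 2/15*a_X + 2/15*a_Y + 1/5*a_Z + 2/15*a_W + 1/15*a_U + 1/3*a_V
  a_U = 2/15*a_X + 4/15*a_Y + 0*a_Z + 1/3*a_W + 2/15*a_U + 2/15*a_V

Substituting a_X = 1 and a_V = 0, rearrange to (I - Q) a = r where r[i] = P(i -> X):
  [14/15, 0, -1/15, -8/15] . (a_Y, a_Z, a_W, a_U) = 1/5
  [-1/15, 11/15, -1/15, -1/5] . (a_Y, a_Z, a_W, a_U) = 4/15
  [-2/15, -1/5, 13/15, -1/15] . (a_Y, a_Z, a_W, a_U) = 2/15
  [-4/15, 0, -1/3, 13/15] . (a_Y, a_Z, a_W, a_U) = 2/15

Solving yields:
  a_Y = 9242/18195
  a_Z = 2084/3639
  a_W = 485/1213
  a_U = 8441/18195

Starting state is Y, so the absorption probability is a_Y = 9242/18195.

Answer: 9242/18195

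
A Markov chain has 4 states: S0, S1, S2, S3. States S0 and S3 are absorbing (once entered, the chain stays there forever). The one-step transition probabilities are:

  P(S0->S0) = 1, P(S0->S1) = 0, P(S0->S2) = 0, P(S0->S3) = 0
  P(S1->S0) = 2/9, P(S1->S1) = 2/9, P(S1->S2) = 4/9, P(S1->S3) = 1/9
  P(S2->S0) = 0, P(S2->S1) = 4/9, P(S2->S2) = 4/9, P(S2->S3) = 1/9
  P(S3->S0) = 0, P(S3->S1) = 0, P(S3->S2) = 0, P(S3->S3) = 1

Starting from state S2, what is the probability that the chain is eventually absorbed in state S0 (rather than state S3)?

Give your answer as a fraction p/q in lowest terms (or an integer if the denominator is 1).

Answer: 8/19

Derivation:
Let a_i = P(absorbed in S0 | start in state i).
Boundary conditions: a_S0 = 1, a_S3 = 0.
For each transient state i, a_i = sum_j P(i->j) * a_j:
  a_S1 = 2/9*a_S0 + 2/9*a_S1 + 4/9*a_S2 + 1/9*a_S3
  a_S2 = 0*a_S0 + 4/9*a_S1 + 4/9*a_S2 + 1/9*a_S3

Substituting a_S0 = 1 and a_S3 = 0, rearrange to (I - Q) a = r where r[i] = P(i -> S0):
  [7/9, -4/9] . (a_S1, a_S2) = 2/9
  [-4/9, 5/9] . (a_S1, a_S2) = 0

Solving yields:
  a_S1 = 10/19
  a_S2 = 8/19

Starting state is S2, so the absorption probability is a_S2 = 8/19.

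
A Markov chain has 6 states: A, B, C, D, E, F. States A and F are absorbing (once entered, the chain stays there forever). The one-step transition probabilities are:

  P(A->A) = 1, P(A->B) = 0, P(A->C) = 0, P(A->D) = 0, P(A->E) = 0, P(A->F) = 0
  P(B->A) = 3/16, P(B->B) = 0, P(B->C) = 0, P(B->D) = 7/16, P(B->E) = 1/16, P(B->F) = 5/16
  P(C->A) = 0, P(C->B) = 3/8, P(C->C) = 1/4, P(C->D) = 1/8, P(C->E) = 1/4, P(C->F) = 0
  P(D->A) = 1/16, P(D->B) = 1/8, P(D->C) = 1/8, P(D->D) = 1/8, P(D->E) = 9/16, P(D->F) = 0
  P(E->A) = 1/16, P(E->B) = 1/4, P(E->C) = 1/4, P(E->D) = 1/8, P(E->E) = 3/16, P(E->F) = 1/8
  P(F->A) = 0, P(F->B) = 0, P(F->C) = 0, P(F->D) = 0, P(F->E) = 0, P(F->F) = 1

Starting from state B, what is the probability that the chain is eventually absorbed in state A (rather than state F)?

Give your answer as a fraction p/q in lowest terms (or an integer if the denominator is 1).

Let a_i = P(absorbed in A | start in state i).
Boundary conditions: a_A = 1, a_F = 0.
For each transient state i, a_i = sum_j P(i->j) * a_j:
  a_B = 3/16*a_A + 0*a_B + 0*a_C + 7/16*a_D + 1/16*a_E + 5/16*a_F
  a_C = 0*a_A + 3/8*a_B + 1/4*a_C + 1/8*a_D + 1/4*a_E + 0*a_F
  a_D = 1/16*a_A + 1/8*a_B + 1/8*a_C + 1/8*a_D + 9/16*a_E + 0*a_F
  a_E = 1/16*a_A + 1/4*a_B + 1/4*a_C + 1/8*a_D + 3/16*a_E + 1/8*a_F

Substituting a_A = 1 and a_F = 0, rearrange to (I - Q) a = r where r[i] = P(i -> A):
  [1, 0, -7/16, -1/16] . (a_B, a_C, a_D, a_E) = 3/16
  [-3/8, 3/4, -1/8, -1/4] . (a_B, a_C, a_D, a_E) = 0
  [-1/8, -1/8, 7/8, -9/16] . (a_B, a_C, a_D, a_E) = 1/16
  [-1/4, -1/4, -1/8, 13/16] . (a_B, a_C, a_D, a_E) = 1/16

Solving yields:
  a_B = 1700/4193
  a_C = 1711/4193
  a_D = 1852/4193
  a_E = 1657/4193

Starting state is B, so the absorption probability is a_B = 1700/4193.

Answer: 1700/4193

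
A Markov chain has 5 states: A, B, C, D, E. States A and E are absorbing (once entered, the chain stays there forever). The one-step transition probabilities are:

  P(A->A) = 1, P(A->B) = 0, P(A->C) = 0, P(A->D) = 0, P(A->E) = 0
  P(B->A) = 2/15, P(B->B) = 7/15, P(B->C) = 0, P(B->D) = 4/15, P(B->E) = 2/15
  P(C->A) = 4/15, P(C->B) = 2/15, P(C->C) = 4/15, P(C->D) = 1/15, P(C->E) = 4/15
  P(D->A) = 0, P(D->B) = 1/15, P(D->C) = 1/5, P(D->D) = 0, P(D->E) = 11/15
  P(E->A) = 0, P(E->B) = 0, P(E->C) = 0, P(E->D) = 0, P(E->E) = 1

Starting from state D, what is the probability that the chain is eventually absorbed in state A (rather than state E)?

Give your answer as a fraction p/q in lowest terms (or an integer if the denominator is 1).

Answer: 65/614

Derivation:
Let a_i = P(absorbed in A | start in state i).
Boundary conditions: a_A = 1, a_E = 0.
For each transient state i, a_i = sum_j P(i->j) * a_j:
  a_B = 2/15*a_A + 7/15*a_B + 0*a_C + 4/15*a_D + 2/15*a_E
  a_C = 4/15*a_A + 2/15*a_B + 4/15*a_C + 1/15*a_D + 4/15*a_E
  a_D = 0*a_A + 1/15*a_B + 1/5*a_C + 0*a_D + 11/15*a_E

Substituting a_A = 1 and a_E = 0, rearrange to (I - Q) a = r where r[i] = P(i -> A):
  [8/15, 0, -4/15] . (a_B, a_C, a_D) = 2/15
  [-2/15, 11/15, -1/15] . (a_B, a_C, a_D) = 4/15
  [-1/15, -1/5, 1] . (a_B, a_C, a_D) = 0

Solving yields:
  a_B = 93/307
  a_C = 263/614
  a_D = 65/614

Starting state is D, so the absorption probability is a_D = 65/614.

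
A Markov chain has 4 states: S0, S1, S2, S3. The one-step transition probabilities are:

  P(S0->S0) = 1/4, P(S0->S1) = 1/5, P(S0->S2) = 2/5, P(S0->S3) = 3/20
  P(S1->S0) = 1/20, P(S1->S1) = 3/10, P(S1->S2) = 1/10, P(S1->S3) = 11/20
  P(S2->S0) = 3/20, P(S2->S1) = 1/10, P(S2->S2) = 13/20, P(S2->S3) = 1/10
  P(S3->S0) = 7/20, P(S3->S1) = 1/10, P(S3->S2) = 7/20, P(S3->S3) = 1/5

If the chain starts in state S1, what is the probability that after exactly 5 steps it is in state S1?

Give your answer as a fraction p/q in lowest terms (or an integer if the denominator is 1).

Computing P^5 by repeated multiplication:
P^1 =
  S0: [1/4, 1/5, 2/5, 3/20]
  S1: [1/20, 3/10, 1/10, 11/20]
  S2: [3/20, 1/10, 13/20, 1/10]
  S3: [7/20, 1/10, 7/20, 1/5]
P^2 =
  S0: [37/200, 33/200, 173/400, 87/400]
  S1: [47/200, 33/200, 123/400, 117/400]
  S2: [7/40, 27/200, 211/400, 13/80]
  S3: [43/200, 31/200, 179/400, 73/400]
P^3 =
  S0: [391/2000, 303/2000, 1791/4000, 821/4000]
  S1: [431/2000, 313/2000, 1651/4000, 861/4000]
  S2: [373/2000, 289/2000, 1933/4000, 743/4000]
  S3: [77/400, 61/400, 73/160, 159/800]
P^4 =
  S0: [3909/20000, 2997/20000, 18249/40000, 7939/40000]
  S1: [3979/20000, 3057/20000, 17819/40000, 8109/40000]
  S2: [3827/20000, 2951/20000, 18727/40000, 7717/40000]
  S3: [31/160, 599/4000, 3667/8000, 317/1600]
P^5 =
  S0: [38851/200000, 29903/200000, 183671/400000, 78821/400000]
  S1: [39031/200000, 30093/200000, 182151/400000, 79601/400000]
  S2: [38593/200000, 29729/200000, 185253/400000, 78103/400000]
  S3: [7761/40000, 5973/40000, 36781/80000, 15751/80000]

(P^5)[S1 -> S1] = 30093/200000

Answer: 30093/200000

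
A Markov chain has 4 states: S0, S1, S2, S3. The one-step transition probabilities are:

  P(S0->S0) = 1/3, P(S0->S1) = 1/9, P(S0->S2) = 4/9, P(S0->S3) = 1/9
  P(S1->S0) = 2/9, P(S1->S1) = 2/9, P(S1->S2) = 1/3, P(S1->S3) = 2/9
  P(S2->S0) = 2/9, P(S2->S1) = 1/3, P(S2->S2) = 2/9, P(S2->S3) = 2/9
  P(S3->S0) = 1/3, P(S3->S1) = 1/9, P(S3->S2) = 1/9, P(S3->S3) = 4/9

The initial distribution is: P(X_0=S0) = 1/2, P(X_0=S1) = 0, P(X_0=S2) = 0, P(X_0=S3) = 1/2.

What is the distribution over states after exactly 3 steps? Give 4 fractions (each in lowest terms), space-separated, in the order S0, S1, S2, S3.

Answer: 137/486 47/243 68/243 119/486

Derivation:
Propagating the distribution step by step (d_{t+1} = d_t * P):
d_0 = (S0=1/2, S1=0, S2=0, S3=1/2)
  d_1[S0] = 1/2*1/3 + 0*2/9 + 0*2/9 + 1/2*1/3 = 1/3
  d_1[S1] = 1/2*1/9 + 0*2/9 + 0*1/3 + 1/2*1/9 = 1/9
  d_1[S2] = 1/2*4/9 + 0*1/3 + 0*2/9 + 1/2*1/9 = 5/18
  d_1[S3] = 1/2*1/9 + 0*2/9 + 0*2/9 + 1/2*4/9 = 5/18
d_1 = (S0=1/3, S1=1/9, S2=5/18, S3=5/18)
  d_2[S0] = 1/3*1/3 + 1/9*2/9 + 5/18*2/9 + 5/18*1/3 = 47/162
  d_2[S1] = 1/3*1/9 + 1/9*2/9 + 5/18*1/3 + 5/18*1/9 = 5/27
  d_2[S2] = 1/3*4/9 + 1/9*1/3 + 5/18*2/9 + 5/18*1/9 = 5/18
  d_2[S3] = 1/3*1/9 + 1/9*2/9 + 5/18*2/9 + 5/18*4/9 = 20/81
d_2 = (S0=47/162, S1=5/27, S2=5/18, S3=20/81)
  d_3[S0] = 47/162*1/3 + 5/27*2/9 + 5/18*2/9 + 20/81*1/3 = 137/486
  d_3[S1] = 47/162*1/9 + 5/27*2/9 + 5/18*1/3 + 20/81*1/9 = 47/243
  d_3[S2] = 47/162*4/9 + 5/27*1/3 + 5/18*2/9 + 20/81*1/9 = 68/243
  d_3[S3] = 47/162*1/9 + 5/27*2/9 + 5/18*2/9 + 20/81*4/9 = 119/486
d_3 = (S0=137/486, S1=47/243, S2=68/243, S3=119/486)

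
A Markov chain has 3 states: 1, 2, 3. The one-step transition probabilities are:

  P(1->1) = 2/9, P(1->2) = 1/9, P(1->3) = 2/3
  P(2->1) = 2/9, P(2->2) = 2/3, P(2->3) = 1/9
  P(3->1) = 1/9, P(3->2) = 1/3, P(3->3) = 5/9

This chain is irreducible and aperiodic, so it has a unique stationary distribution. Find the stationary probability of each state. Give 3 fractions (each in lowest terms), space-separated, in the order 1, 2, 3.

The stationary distribution satisfies pi = pi * P, i.e.:
  pi_1 = 2/9*pi_1 + 2/9*pi_2 + 1/9*pi_3
  pi_2 = 1/9*pi_1 + 2/3*pi_2 + 1/3*pi_3
  pi_3 = 2/3*pi_1 + 1/9*pi_2 + 5/9*pi_3
with normalization: pi_1 + pi_2 + pi_3 = 1.

Using the first 2 balance equations plus normalization, the linear system A*pi = b is:
  [-7/9, 2/9, 1/9] . pi = 0
  [1/9, -1/3, 1/3] . pi = 0
  [1, 1, 1] . pi = 1

Solving yields:
  pi_1 = 9/50
  pi_2 = 11/25
  pi_3 = 19/50

Verification (pi * P):
  9/50*2/9 + 11/25*2/9 + 19/50*1/9 = 9/50 = pi_1  (ok)
  9/50*1/9 + 11/25*2/3 + 19/50*1/3 = 11/25 = pi_2  (ok)
  9/50*2/3 + 11/25*1/9 + 19/50*5/9 = 19/50 = pi_3  (ok)

Answer: 9/50 11/25 19/50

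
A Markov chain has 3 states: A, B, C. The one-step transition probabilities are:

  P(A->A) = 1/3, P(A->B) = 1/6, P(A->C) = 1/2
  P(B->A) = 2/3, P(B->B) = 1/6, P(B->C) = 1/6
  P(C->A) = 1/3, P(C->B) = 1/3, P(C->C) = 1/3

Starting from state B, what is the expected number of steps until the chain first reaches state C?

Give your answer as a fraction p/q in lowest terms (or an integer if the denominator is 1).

Answer: 3

Derivation:
Let h_i = expected steps to first reach C from state i.
Boundary: h_C = 0.
First-step equations for the other states:
  h_A = 1 + 1/3*h_A + 1/6*h_B + 1/2*h_C
  h_B = 1 + 2/3*h_A + 1/6*h_B + 1/6*h_C

Substituting h_C = 0 and rearranging gives the linear system (I - Q) h = 1:
  [2/3, -1/6] . (h_A, h_B) = 1
  [-2/3, 5/6] . (h_A, h_B) = 1

Solving yields:
  h_A = 9/4
  h_B = 3

Starting state is B, so the expected hitting time is h_B = 3.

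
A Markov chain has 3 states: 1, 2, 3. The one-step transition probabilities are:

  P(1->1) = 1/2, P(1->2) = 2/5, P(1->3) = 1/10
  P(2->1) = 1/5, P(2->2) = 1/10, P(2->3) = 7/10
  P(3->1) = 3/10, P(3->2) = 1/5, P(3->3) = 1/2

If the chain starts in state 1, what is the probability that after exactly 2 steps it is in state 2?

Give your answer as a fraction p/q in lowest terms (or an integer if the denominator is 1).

Answer: 13/50

Derivation:
Computing P^2 by repeated multiplication:
P^1 =
  1: [1/2, 2/5, 1/10]
  2: [1/5, 1/10, 7/10]
  3: [3/10, 1/5, 1/2]
P^2 =
  1: [9/25, 13/50, 19/50]
  2: [33/100, 23/100, 11/25]
  3: [17/50, 6/25, 21/50]

(P^2)[1 -> 2] = 13/50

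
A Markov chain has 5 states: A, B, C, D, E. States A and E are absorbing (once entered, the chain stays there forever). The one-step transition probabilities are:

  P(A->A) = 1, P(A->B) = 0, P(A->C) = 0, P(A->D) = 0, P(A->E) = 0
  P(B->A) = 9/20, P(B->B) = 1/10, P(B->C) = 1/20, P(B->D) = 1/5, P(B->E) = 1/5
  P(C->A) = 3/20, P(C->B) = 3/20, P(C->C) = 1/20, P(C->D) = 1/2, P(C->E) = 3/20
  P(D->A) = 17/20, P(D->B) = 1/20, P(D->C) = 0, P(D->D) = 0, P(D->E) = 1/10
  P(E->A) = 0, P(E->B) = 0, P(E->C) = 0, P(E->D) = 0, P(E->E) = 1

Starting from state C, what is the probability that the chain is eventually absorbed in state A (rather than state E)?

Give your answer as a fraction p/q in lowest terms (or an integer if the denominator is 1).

Let a_i = P(absorbed in A | start in state i).
Boundary conditions: a_A = 1, a_E = 0.
For each transient state i, a_i = sum_j P(i->j) * a_j:
  a_B = 9/20*a_A + 1/10*a_B + 1/20*a_C + 1/5*a_D + 1/5*a_E
  a_C = 3/20*a_A + 3/20*a_B + 1/20*a_C + 1/2*a_D + 3/20*a_E
  a_D = 17/20*a_A + 1/20*a_B + 0*a_C + 0*a_D + 1/10*a_E

Substituting a_A = 1 and a_E = 0, rearrange to (I - Q) a = r where r[i] = P(i -> A):
  [9/10, -1/20, -1/5] . (a_B, a_C, a_D) = 9/20
  [-3/20, 19/20, -1/2] . (a_B, a_C, a_D) = 3/20
  [-1/20, 0, 1] . (a_B, a_C, a_D) = 17/20

Solving yields:
  a_B = 2471/3347
  a_C = 2481/3347
  a_D = 5937/6694

Starting state is C, so the absorption probability is a_C = 2481/3347.

Answer: 2481/3347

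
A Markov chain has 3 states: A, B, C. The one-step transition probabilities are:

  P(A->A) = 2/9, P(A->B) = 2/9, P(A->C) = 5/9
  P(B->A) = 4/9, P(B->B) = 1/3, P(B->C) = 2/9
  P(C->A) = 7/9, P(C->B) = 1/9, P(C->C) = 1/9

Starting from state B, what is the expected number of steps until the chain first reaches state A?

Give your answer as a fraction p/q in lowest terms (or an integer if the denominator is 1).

Let h_i = expected steps to first reach A from state i.
Boundary: h_A = 0.
First-step equations for the other states:
  h_B = 1 + 4/9*h_A + 1/3*h_B + 2/9*h_C
  h_C = 1 + 7/9*h_A + 1/9*h_B + 1/9*h_C

Substituting h_A = 0 and rearranging gives the linear system (I - Q) h = 1:
  [2/3, -2/9] . (h_B, h_C) = 1
  [-1/9, 8/9] . (h_B, h_C) = 1

Solving yields:
  h_B = 45/23
  h_C = 63/46

Starting state is B, so the expected hitting time is h_B = 45/23.

Answer: 45/23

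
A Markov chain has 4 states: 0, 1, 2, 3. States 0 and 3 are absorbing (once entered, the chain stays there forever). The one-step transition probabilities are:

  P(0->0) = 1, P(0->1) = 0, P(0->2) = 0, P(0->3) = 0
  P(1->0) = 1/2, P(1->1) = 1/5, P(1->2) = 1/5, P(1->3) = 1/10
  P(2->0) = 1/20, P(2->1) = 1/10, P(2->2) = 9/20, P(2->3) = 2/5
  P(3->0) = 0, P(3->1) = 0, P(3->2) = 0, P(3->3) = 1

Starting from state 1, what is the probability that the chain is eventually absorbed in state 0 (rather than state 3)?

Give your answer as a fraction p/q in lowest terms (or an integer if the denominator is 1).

Answer: 19/28

Derivation:
Let a_i = P(absorbed in 0 | start in state i).
Boundary conditions: a_0 = 1, a_3 = 0.
For each transient state i, a_i = sum_j P(i->j) * a_j:
  a_1 = 1/2*a_0 + 1/5*a_1 + 1/5*a_2 + 1/10*a_3
  a_2 = 1/20*a_0 + 1/10*a_1 + 9/20*a_2 + 2/5*a_3

Substituting a_0 = 1 and a_3 = 0, rearrange to (I - Q) a = r where r[i] = P(i -> 0):
  [4/5, -1/5] . (a_1, a_2) = 1/2
  [-1/10, 11/20] . (a_1, a_2) = 1/20

Solving yields:
  a_1 = 19/28
  a_2 = 3/14

Starting state is 1, so the absorption probability is a_1 = 19/28.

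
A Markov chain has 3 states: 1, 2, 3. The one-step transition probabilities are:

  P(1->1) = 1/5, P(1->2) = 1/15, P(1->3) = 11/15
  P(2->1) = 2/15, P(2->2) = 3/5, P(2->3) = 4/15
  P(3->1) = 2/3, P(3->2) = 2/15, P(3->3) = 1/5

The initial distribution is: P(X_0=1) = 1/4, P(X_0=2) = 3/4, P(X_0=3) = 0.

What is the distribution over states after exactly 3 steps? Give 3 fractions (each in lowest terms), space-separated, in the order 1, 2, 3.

Answer: 1451/4500 101/375 1837/4500

Derivation:
Propagating the distribution step by step (d_{t+1} = d_t * P):
d_0 = (1=1/4, 2=3/4, 3=0)
  d_1[1] = 1/4*1/5 + 3/4*2/15 + 0*2/3 = 3/20
  d_1[2] = 1/4*1/15 + 3/4*3/5 + 0*2/15 = 7/15
  d_1[3] = 1/4*11/15 + 3/4*4/15 + 0*1/5 = 23/60
d_1 = (1=3/20, 2=7/15, 3=23/60)
  d_2[1] = 3/20*1/5 + 7/15*2/15 + 23/60*2/3 = 313/900
  d_2[2] = 3/20*1/15 + 7/15*3/5 + 23/60*2/15 = 307/900
  d_2[3] = 3/20*11/15 + 7/15*4/15 + 23/60*1/5 = 14/45
d_2 = (1=313/900, 2=307/900, 3=14/45)
  d_3[1] = 313/900*1/5 + 307/900*2/15 + 14/45*2/3 = 1451/4500
  d_3[2] = 313/900*1/15 + 307/900*3/5 + 14/45*2/15 = 101/375
  d_3[3] = 313/900*11/15 + 307/900*4/15 + 14/45*1/5 = 1837/4500
d_3 = (1=1451/4500, 2=101/375, 3=1837/4500)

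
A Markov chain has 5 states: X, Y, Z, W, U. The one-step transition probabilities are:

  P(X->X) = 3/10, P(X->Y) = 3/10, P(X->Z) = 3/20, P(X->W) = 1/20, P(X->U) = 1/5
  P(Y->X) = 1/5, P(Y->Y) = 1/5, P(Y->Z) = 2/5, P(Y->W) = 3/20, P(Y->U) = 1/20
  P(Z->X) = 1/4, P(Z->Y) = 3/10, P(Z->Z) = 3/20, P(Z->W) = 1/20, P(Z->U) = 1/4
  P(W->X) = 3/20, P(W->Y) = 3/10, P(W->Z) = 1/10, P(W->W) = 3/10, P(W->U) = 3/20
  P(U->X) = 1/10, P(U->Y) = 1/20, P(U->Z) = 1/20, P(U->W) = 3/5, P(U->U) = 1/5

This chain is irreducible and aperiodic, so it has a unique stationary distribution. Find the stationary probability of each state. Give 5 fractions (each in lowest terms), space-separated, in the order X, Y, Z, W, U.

Answer: 8989/44469 3494/14823 8083/44469 9673/44469 2414/14823

Derivation:
The stationary distribution satisfies pi = pi * P, i.e.:
  pi_X = 3/10*pi_X + 1/5*pi_Y + 1/4*pi_Z + 3/20*pi_W + 1/10*pi_U
  pi_Y = 3/10*pi_X + 1/5*pi_Y + 3/10*pi_Z + 3/10*pi_W + 1/20*pi_U
  pi_Z = 3/20*pi_X + 2/5*pi_Y + 3/20*pi_Z + 1/10*pi_W + 1/20*pi_U
  pi_W = 1/20*pi_X + 3/20*pi_Y + 1/20*pi_Z + 3/10*pi_W + 3/5*pi_U
  pi_U = 1/5*pi_X + 1/20*pi_Y + 1/4*pi_Z + 3/20*pi_W + 1/5*pi_U
with normalization: pi_X + pi_Y + pi_Z + pi_W + pi_U = 1.

Using the first 4 balance equations plus normalization, the linear system A*pi = b is:
  [-7/10, 1/5, 1/4, 3/20, 1/10] . pi = 0
  [3/10, -4/5, 3/10, 3/10, 1/20] . pi = 0
  [3/20, 2/5, -17/20, 1/10, 1/20] . pi = 0
  [1/20, 3/20, 1/20, -7/10, 3/5] . pi = 0
  [1, 1, 1, 1, 1] . pi = 1

Solving yields:
  pi_X = 8989/44469
  pi_Y = 3494/14823
  pi_Z = 8083/44469
  pi_W = 9673/44469
  pi_U = 2414/14823

Verification (pi * P):
  8989/44469*3/10 + 3494/14823*1/5 + 8083/44469*1/4 + 9673/44469*3/20 + 2414/14823*1/10 = 8989/44469 = pi_X  (ok)
  8989/44469*3/10 + 3494/14823*1/5 + 8083/44469*3/10 + 9673/44469*3/10 + 2414/14823*1/20 = 3494/14823 = pi_Y  (ok)
  8989/44469*3/20 + 3494/14823*2/5 + 8083/44469*3/20 + 9673/44469*1/10 + 2414/14823*1/20 = 8083/44469 = pi_Z  (ok)
  8989/44469*1/20 + 3494/14823*3/20 + 8083/44469*1/20 + 9673/44469*3/10 + 2414/14823*3/5 = 9673/44469 = pi_W  (ok)
  8989/44469*1/5 + 3494/14823*1/20 + 8083/44469*1/4 + 9673/44469*3/20 + 2414/14823*1/5 = 2414/14823 = pi_U  (ok)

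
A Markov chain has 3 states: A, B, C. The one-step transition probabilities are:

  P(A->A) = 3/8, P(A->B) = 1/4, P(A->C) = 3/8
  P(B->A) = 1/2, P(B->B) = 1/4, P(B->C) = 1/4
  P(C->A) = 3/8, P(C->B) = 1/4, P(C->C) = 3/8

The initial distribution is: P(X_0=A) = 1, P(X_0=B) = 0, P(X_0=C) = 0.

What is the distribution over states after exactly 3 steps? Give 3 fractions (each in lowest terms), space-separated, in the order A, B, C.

Answer: 13/32 1/4 11/32

Derivation:
Propagating the distribution step by step (d_{t+1} = d_t * P):
d_0 = (A=1, B=0, C=0)
  d_1[A] = 1*3/8 + 0*1/2 + 0*3/8 = 3/8
  d_1[B] = 1*1/4 + 0*1/4 + 0*1/4 = 1/4
  d_1[C] = 1*3/8 + 0*1/4 + 0*3/8 = 3/8
d_1 = (A=3/8, B=1/4, C=3/8)
  d_2[A] = 3/8*3/8 + 1/4*1/2 + 3/8*3/8 = 13/32
  d_2[B] = 3/8*1/4 + 1/4*1/4 + 3/8*1/4 = 1/4
  d_2[C] = 3/8*3/8 + 1/4*1/4 + 3/8*3/8 = 11/32
d_2 = (A=13/32, B=1/4, C=11/32)
  d_3[A] = 13/32*3/8 + 1/4*1/2 + 11/32*3/8 = 13/32
  d_3[B] = 13/32*1/4 + 1/4*1/4 + 11/32*1/4 = 1/4
  d_3[C] = 13/32*3/8 + 1/4*1/4 + 11/32*3/8 = 11/32
d_3 = (A=13/32, B=1/4, C=11/32)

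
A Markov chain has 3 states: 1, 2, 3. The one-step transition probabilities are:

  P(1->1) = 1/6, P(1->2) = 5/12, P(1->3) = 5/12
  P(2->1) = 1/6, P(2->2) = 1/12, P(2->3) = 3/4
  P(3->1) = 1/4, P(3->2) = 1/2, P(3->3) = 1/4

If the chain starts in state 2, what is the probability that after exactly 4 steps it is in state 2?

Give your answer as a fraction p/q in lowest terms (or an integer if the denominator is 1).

Computing P^4 by repeated multiplication:
P^1 =
  1: [1/6, 5/12, 5/12]
  2: [1/6, 1/12, 3/4]
  3: [1/4, 1/2, 1/4]
P^2 =
  1: [29/144, 5/16, 35/72]
  2: [11/48, 65/144, 23/72]
  3: [3/16, 13/48, 13/24]
P^3 =
  1: [179/864, 305/864, 95/216]
  2: [167/864, 253/864, 37/72]
  3: [61/288, 107/288, 5/12]
P^4 =
  1: [527/2592, 145/432, 1195/2592]
  2: [181/864, 469/1296, 1111/2592]
  3: [29/144, 283/864, 407/864]

(P^4)[2 -> 2] = 469/1296

Answer: 469/1296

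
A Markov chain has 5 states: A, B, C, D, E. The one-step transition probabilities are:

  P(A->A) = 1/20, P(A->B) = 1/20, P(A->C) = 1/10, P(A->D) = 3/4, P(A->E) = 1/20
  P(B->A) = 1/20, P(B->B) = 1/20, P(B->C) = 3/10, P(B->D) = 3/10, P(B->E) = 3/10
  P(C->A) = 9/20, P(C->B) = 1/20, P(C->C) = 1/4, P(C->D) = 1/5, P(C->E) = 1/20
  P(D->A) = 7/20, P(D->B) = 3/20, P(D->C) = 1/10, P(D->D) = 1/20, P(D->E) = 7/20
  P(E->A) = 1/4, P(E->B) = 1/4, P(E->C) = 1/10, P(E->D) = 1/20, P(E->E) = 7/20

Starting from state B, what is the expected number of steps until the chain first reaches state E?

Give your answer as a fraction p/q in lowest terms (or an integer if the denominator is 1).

Answer: 25615/5494

Derivation:
Let h_i = expected steps to first reach E from state i.
Boundary: h_E = 0.
First-step equations for the other states:
  h_A = 1 + 1/20*h_A + 1/20*h_B + 1/10*h_C + 3/4*h_D + 1/20*h_E
  h_B = 1 + 1/20*h_A + 1/20*h_B + 3/10*h_C + 3/10*h_D + 3/10*h_E
  h_C = 1 + 9/20*h_A + 1/20*h_B + 1/4*h_C + 1/5*h_D + 1/20*h_E
  h_D = 1 + 7/20*h_A + 3/20*h_B + 1/10*h_C + 1/20*h_D + 7/20*h_E

Substituting h_E = 0 and rearranging gives the linear system (I - Q) h = 1:
  [19/20, -1/20, -1/10, -3/4] . (h_A, h_B, h_C, h_D) = 1
  [-1/20, 19/20, -3/10, -3/10] . (h_A, h_B, h_C, h_D) = 1
  [-9/20, -1/20, 3/4, -1/5] . (h_A, h_B, h_C, h_D) = 1
  [-7/20, -3/20, -1/10, 19/20] . (h_A, h_B, h_C, h_D) = 1

Solving yields:
  h_A = 29885/5494
  h_B = 25615/5494
  h_C = 16730/2747
  h_D = 12180/2747

Starting state is B, so the expected hitting time is h_B = 25615/5494.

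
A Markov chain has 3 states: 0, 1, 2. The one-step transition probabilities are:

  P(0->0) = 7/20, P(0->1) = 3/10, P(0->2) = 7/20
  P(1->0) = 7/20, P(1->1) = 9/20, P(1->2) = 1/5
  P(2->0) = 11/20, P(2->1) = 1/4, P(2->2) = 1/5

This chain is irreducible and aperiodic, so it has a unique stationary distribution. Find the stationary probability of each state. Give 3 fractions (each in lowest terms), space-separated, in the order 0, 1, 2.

The stationary distribution satisfies pi = pi * P, i.e.:
  pi_0 = 7/20*pi_0 + 7/20*pi_1 + 11/20*pi_2
  pi_1 = 3/10*pi_0 + 9/20*pi_1 + 1/4*pi_2
  pi_2 = 7/20*pi_0 + 1/5*pi_1 + 1/5*pi_2
with normalization: pi_0 + pi_1 + pi_2 = 1.

Using the first 2 balance equations plus normalization, the linear system A*pi = b is:
  [-13/20, 7/20, 11/20] . pi = 0
  [3/10, -11/20, 1/4] . pi = 0
  [1, 1, 1] . pi = 1

Solving yields:
  pi_0 = 39/97
  pi_1 = 131/388
  pi_2 = 101/388

Verification (pi * P):
  39/97*7/20 + 131/388*7/20 + 101/388*11/20 = 39/97 = pi_0  (ok)
  39/97*3/10 + 131/388*9/20 + 101/388*1/4 = 131/388 = pi_1  (ok)
  39/97*7/20 + 131/388*1/5 + 101/388*1/5 = 101/388 = pi_2  (ok)

Answer: 39/97 131/388 101/388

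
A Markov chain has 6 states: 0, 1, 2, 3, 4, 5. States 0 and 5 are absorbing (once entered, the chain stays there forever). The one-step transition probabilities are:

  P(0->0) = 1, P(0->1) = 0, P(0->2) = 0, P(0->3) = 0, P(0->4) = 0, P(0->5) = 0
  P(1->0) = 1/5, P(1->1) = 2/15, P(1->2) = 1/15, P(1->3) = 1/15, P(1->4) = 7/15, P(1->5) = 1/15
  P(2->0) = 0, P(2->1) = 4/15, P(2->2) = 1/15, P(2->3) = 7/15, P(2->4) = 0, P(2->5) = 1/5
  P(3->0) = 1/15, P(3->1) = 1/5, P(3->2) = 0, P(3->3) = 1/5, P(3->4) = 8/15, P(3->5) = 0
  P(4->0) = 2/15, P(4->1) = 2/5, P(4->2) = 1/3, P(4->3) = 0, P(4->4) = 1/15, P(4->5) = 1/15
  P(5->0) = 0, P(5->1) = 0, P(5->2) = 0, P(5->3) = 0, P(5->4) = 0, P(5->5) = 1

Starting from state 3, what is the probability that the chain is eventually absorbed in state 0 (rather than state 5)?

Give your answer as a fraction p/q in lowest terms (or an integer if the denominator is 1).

Answer: 9460/14743

Derivation:
Let a_i = P(absorbed in 0 | start in state i).
Boundary conditions: a_0 = 1, a_5 = 0.
For each transient state i, a_i = sum_j P(i->j) * a_j:
  a_1 = 1/5*a_0 + 2/15*a_1 + 1/15*a_2 + 1/15*a_3 + 7/15*a_4 + 1/15*a_5
  a_2 = 0*a_0 + 4/15*a_1 + 1/15*a_2 + 7/15*a_3 + 0*a_4 + 1/5*a_5
  a_3 = 1/15*a_0 + 1/5*a_1 + 0*a_2 + 1/5*a_3 + 8/15*a_4 + 0*a_5
  a_4 = 2/15*a_0 + 2/5*a_1 + 1/3*a_2 + 0*a_3 + 1/15*a_4 + 1/15*a_5

Substituting a_0 = 1 and a_5 = 0, rearrange to (I - Q) a = r where r[i] = P(i -> 0):
  [13/15, -1/15, -1/15, -7/15] . (a_1, a_2, a_3, a_4) = 1/5
  [-4/15, 14/15, -7/15, 0] . (a_1, a_2, a_3, a_4) = 0
  [-1/5, 0, 4/5, -8/15] . (a_1, a_2, a_3, a_4) = 1/15
  [-2/5, -1/3, 0, 14/15] . (a_1, a_2, a_3, a_4) = 2/15

Solving yields:
  a_1 = 9443/14743
  a_2 = 7428/14743
  a_3 = 9460/14743
  a_4 = 8806/14743

Starting state is 3, so the absorption probability is a_3 = 9460/14743.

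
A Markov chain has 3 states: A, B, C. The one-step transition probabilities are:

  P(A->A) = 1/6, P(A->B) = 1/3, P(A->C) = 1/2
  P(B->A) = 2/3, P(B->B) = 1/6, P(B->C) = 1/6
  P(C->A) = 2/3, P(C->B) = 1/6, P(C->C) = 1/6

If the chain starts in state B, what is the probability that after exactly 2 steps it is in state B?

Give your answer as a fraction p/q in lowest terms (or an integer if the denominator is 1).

Answer: 5/18

Derivation:
Computing P^2 by repeated multiplication:
P^1 =
  A: [1/6, 1/3, 1/2]
  B: [2/3, 1/6, 1/6]
  C: [2/3, 1/6, 1/6]
P^2 =
  A: [7/12, 7/36, 2/9]
  B: [1/3, 5/18, 7/18]
  C: [1/3, 5/18, 7/18]

(P^2)[B -> B] = 5/18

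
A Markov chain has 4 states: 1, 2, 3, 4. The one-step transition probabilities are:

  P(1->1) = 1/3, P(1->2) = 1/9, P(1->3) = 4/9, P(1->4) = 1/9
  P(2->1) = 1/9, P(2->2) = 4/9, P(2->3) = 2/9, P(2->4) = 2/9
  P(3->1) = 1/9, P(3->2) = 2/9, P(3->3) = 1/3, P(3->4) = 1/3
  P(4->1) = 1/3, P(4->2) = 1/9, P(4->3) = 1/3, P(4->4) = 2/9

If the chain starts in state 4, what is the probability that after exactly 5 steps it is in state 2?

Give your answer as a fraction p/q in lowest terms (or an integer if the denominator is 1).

Answer: 4357/19683

Derivation:
Computing P^5 by repeated multiplication:
P^1 =
  1: [1/3, 1/9, 4/9, 1/9]
  2: [1/9, 4/9, 2/9, 2/9]
  3: [1/9, 2/9, 1/3, 1/3]
  4: [1/3, 1/9, 1/3, 2/9]
P^2 =
  1: [17/81, 16/81, 29/81, 19/81]
  2: [5/27, 23/81, 8/27, 19/81]
  3: [17/81, 2/9, 26/81, 20/81]
  4: [19/81, 5/27, 29/81, 2/9]
P^3 =
  1: [17/81, 158/729, 244/729, 58/243]
  2: [149/729, 58/243, 235/729, 19/81]
  3: [155/729, 161/729, 242/729, 19/81]
  4: [155/729, 155/729, 247/729, 172/729]
P^4 =
  1: [461/2187, 1447/6561, 2182/6561, 1549/6561]
  2: [1369/6561, 1486/6561, 2162/6561, 1544/6561]
  3: [1381/6561, 1454/6561, 727/2187, 515/2187]
  4: [461/2187, 1441/6561, 1/3, 1550/6561]
P^5 =
  1: [12425/59049, 13084/59049, 19619/59049, 13921/59049]
  2: [4129/19683, 13181/59049, 2174/6561, 13915/59049]
  3: [12413/59049, 1456/6561, 19610/59049, 13922/59049]
  4: [12427/59049, 4357/19683, 19625/59049, 4642/19683]

(P^5)[4 -> 2] = 4357/19683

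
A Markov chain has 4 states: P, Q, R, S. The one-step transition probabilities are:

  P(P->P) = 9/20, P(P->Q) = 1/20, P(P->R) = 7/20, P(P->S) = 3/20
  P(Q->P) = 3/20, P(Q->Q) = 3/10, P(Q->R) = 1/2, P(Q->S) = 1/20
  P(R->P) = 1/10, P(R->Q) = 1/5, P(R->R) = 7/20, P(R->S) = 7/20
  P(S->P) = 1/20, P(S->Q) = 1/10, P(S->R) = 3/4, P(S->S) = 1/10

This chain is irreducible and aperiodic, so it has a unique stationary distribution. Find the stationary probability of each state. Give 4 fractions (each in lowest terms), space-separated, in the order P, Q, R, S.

The stationary distribution satisfies pi = pi * P, i.e.:
  pi_P = 9/20*pi_P + 3/20*pi_Q + 1/10*pi_R + 1/20*pi_S
  pi_Q = 1/20*pi_P + 3/10*pi_Q + 1/5*pi_R + 1/10*pi_S
  pi_R = 7/20*pi_P + 1/2*pi_Q + 7/20*pi_R + 3/4*pi_S
  pi_S = 3/20*pi_P + 1/20*pi_Q + 7/20*pi_R + 1/10*pi_S
with normalization: pi_P + pi_Q + pi_R + pi_S = 1.

Using the first 3 balance equations plus normalization, the linear system A*pi = b is:
  [-11/20, 3/20, 1/10, 1/20] . pi = 0
  [1/20, -7/10, 1/5, 1/10] . pi = 0
  [7/20, 1/2, -13/20, 3/4] . pi = 0
  [1, 1, 1, 1] . pi = 1

Solving yields:
  pi_P = 860/5707
  pi_Q = 989/5707
  pi_R = 2635/5707
  pi_S = 1223/5707

Verification (pi * P):
  860/5707*9/20 + 989/5707*3/20 + 2635/5707*1/10 + 1223/5707*1/20 = 860/5707 = pi_P  (ok)
  860/5707*1/20 + 989/5707*3/10 + 2635/5707*1/5 + 1223/5707*1/10 = 989/5707 = pi_Q  (ok)
  860/5707*7/20 + 989/5707*1/2 + 2635/5707*7/20 + 1223/5707*3/4 = 2635/5707 = pi_R  (ok)
  860/5707*3/20 + 989/5707*1/20 + 2635/5707*7/20 + 1223/5707*1/10 = 1223/5707 = pi_S  (ok)

Answer: 860/5707 989/5707 2635/5707 1223/5707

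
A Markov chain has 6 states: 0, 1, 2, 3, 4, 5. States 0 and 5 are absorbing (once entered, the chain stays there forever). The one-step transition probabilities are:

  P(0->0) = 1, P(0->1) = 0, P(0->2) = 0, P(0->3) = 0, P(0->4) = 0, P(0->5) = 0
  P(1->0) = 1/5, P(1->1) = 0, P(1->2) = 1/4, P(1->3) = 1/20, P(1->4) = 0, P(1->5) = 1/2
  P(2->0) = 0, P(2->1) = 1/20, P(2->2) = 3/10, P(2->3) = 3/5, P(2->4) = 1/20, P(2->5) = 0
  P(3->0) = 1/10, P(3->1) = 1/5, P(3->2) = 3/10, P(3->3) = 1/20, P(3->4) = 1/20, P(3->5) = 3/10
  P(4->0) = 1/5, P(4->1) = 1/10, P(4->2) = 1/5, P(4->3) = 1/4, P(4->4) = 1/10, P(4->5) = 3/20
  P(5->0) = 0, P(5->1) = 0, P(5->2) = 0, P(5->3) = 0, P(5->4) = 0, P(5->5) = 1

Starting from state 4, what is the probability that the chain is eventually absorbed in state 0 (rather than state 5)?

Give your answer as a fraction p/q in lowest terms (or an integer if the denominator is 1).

Let a_i = P(absorbed in 0 | start in state i).
Boundary conditions: a_0 = 1, a_5 = 0.
For each transient state i, a_i = sum_j P(i->j) * a_j:
  a_1 = 1/5*a_0 + 0*a_1 + 1/4*a_2 + 1/20*a_3 + 0*a_4 + 1/2*a_5
  a_2 = 0*a_0 + 1/20*a_1 + 3/10*a_2 + 3/5*a_3 + 1/20*a_4 + 0*a_5
  a_3 = 1/10*a_0 + 1/5*a_1 + 3/10*a_2 + 1/20*a_3 + 1/20*a_4 + 3/10*a_5
  a_4 = 1/5*a_0 + 1/10*a_1 + 1/5*a_2 + 1/4*a_3 + 1/10*a_4 + 3/20*a_5

Substituting a_0 = 1 and a_5 = 0, rearrange to (I - Q) a = r where r[i] = P(i -> 0):
  [1, -1/4, -1/20, 0] . (a_1, a_2, a_3, a_4) = 1/5
  [-1/20, 7/10, -3/5, -1/20] . (a_1, a_2, a_3, a_4) = 0
  [-1/5, -3/10, 19/20, -1/20] . (a_1, a_2, a_3, a_4) = 1/10
  [-1/10, -1/5, -1/4, 9/10] . (a_1, a_2, a_3, a_4) = 1/5

Solving yields:
  a_1 = 16478/57801
  a_2 = 16480/57801
  a_3 = 15956/57801
  a_4 = 7590/19267

Starting state is 4, so the absorption probability is a_4 = 7590/19267.

Answer: 7590/19267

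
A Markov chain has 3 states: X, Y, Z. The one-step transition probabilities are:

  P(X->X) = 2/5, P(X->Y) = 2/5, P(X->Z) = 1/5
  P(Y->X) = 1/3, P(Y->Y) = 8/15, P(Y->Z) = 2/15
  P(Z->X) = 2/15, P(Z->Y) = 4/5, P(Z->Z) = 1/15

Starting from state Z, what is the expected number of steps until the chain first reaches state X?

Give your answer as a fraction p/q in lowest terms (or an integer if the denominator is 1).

Let h_i = expected steps to first reach X from state i.
Boundary: h_X = 0.
First-step equations for the other states:
  h_Y = 1 + 1/3*h_X + 8/15*h_Y + 2/15*h_Z
  h_Z = 1 + 2/15*h_X + 4/5*h_Y + 1/15*h_Z

Substituting h_X = 0 and rearranging gives the linear system (I - Q) h = 1:
  [7/15, -2/15] . (h_Y, h_Z) = 1
  [-4/5, 14/15] . (h_Y, h_Z) = 1

Solving yields:
  h_Y = 120/37
  h_Z = 285/74

Starting state is Z, so the expected hitting time is h_Z = 285/74.

Answer: 285/74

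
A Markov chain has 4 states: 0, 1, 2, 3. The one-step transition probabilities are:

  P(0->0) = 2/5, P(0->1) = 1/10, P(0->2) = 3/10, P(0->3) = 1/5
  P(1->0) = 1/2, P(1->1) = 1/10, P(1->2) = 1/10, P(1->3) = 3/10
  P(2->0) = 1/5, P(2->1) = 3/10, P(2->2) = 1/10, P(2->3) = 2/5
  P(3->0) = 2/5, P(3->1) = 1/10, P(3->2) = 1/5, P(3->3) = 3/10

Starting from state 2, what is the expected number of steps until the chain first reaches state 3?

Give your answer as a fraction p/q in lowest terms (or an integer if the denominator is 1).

Let h_i = expected steps to first reach 3 from state i.
Boundary: h_3 = 0.
First-step equations for the other states:
  h_0 = 1 + 2/5*h_0 + 1/10*h_1 + 3/10*h_2 + 1/5*h_3
  h_1 = 1 + 1/2*h_0 + 1/10*h_1 + 1/10*h_2 + 3/10*h_3
  h_2 = 1 + 1/5*h_0 + 3/10*h_1 + 1/10*h_2 + 2/5*h_3

Substituting h_3 = 0 and rearranging gives the linear system (I - Q) h = 1:
  [3/5, -1/10, -3/10] . (h_0, h_1, h_2) = 1
  [-1/2, 9/10, -1/10] . (h_0, h_1, h_2) = 1
  [-1/5, -3/10, 9/10] . (h_0, h_1, h_2) = 1

Solving yields:
  h_0 = 620/161
  h_1 = 580/161
  h_2 = 510/161

Starting state is 2, so the expected hitting time is h_2 = 510/161.

Answer: 510/161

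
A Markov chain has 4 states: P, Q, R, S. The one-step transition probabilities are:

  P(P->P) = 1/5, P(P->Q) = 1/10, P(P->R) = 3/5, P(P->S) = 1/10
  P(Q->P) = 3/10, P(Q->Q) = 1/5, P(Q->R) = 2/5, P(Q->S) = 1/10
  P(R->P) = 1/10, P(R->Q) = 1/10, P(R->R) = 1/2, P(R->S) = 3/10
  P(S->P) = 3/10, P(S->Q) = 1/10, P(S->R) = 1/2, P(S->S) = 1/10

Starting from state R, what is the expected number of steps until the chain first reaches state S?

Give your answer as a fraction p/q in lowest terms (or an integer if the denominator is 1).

Let h_i = expected steps to first reach S from state i.
Boundary: h_S = 0.
First-step equations for the other states:
  h_P = 1 + 1/5*h_P + 1/10*h_Q + 3/5*h_R + 1/10*h_S
  h_Q = 1 + 3/10*h_P + 1/5*h_Q + 2/5*h_R + 1/10*h_S
  h_R = 1 + 1/10*h_P + 1/10*h_Q + 1/2*h_R + 3/10*h_S

Substituting h_S = 0 and rearranging gives the linear system (I - Q) h = 1:
  [4/5, -1/10, -3/5] . (h_P, h_Q, h_R) = 1
  [-3/10, 4/5, -2/5] . (h_P, h_Q, h_R) = 1
  [-1/10, -1/10, 1/2] . (h_P, h_Q, h_R) = 1

Solving yields:
  h_P = 990/203
  h_Q = 1030/203
  h_R = 810/203

Starting state is R, so the expected hitting time is h_R = 810/203.

Answer: 810/203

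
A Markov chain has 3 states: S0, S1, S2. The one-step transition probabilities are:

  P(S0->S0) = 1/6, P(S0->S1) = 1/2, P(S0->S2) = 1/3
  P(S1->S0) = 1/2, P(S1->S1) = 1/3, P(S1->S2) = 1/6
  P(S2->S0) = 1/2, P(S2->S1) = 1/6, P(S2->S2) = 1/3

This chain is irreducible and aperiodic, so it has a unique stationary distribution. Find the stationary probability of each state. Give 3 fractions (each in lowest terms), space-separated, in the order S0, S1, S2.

Answer: 3/8 7/20 11/40

Derivation:
The stationary distribution satisfies pi = pi * P, i.e.:
  pi_S0 = 1/6*pi_S0 + 1/2*pi_S1 + 1/2*pi_S2
  pi_S1 = 1/2*pi_S0 + 1/3*pi_S1 + 1/6*pi_S2
  pi_S2 = 1/3*pi_S0 + 1/6*pi_S1 + 1/3*pi_S2
with normalization: pi_S0 + pi_S1 + pi_S2 = 1.

Using the first 2 balance equations plus normalization, the linear system A*pi = b is:
  [-5/6, 1/2, 1/2] . pi = 0
  [1/2, -2/3, 1/6] . pi = 0
  [1, 1, 1] . pi = 1

Solving yields:
  pi_S0 = 3/8
  pi_S1 = 7/20
  pi_S2 = 11/40

Verification (pi * P):
  3/8*1/6 + 7/20*1/2 + 11/40*1/2 = 3/8 = pi_S0  (ok)
  3/8*1/2 + 7/20*1/3 + 11/40*1/6 = 7/20 = pi_S1  (ok)
  3/8*1/3 + 7/20*1/6 + 11/40*1/3 = 11/40 = pi_S2  (ok)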